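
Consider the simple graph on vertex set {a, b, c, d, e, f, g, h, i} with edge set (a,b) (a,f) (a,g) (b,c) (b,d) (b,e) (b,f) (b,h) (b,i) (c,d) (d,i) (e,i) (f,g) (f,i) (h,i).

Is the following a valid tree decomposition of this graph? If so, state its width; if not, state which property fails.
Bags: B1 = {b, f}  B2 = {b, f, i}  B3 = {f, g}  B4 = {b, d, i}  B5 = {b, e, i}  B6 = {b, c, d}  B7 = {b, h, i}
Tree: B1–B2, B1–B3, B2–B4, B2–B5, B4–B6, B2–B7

A tree decomposition must satisfy three properties: every vertex lies in some bag; for every edge, both endpoints lie together in some bag; and for every vertex, the bags containing it form a connected subtree. Here vertex a appears in no bag, so the decomposition is invalid.

No — vertex a appears in no bag.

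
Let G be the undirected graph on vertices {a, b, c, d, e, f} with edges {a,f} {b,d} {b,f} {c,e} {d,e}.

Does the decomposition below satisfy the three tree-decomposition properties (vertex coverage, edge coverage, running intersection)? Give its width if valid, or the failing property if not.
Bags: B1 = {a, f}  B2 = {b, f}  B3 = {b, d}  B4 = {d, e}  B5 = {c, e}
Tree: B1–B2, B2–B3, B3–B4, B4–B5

Yes; width 1.

Checking the three conditions: (i) the bags cover all of {a, b, c, d, e, f}; (ii) for each edge, some bag contains both endpoints; (iii) the bags containing any fixed vertex form a subtree. All hold, so the decomposition is valid with width 2 − 1 = 1.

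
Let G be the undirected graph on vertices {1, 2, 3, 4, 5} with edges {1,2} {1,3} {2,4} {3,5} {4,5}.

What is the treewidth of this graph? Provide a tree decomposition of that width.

Treewidth 2.
One such decomposition:
Bags: B1 = {1, 2, 3}  B2 = {2, 3, 5}  B3 = {2, 4, 5}
Tree: B1–B2, B2–B3

Each bag holds 3 vertices, so the decomposition has width 2, which upper-bounds the treewidth. Since 2–1–3–5–4–2 is a cycle in G, G is not acyclic. Forests are exactly the graphs of treewidth ≤ 1, so tw(G) ≥ 2. The upper and lower bounds meet at 2, so that is the treewidth.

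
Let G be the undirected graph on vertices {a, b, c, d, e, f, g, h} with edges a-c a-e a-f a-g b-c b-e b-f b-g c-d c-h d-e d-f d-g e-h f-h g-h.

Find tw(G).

4

A width-4 tree decomposition is:
Bags: B1 = {a, b, c, d, h}  B2 = {a, b, d, g, h}  B3 = {a, b, d, e, h}  B4 = {a, b, d, f, h}
Tree: B1–B2, B2–B3, B3–B4
Each bag holds 5 vertices, so the decomposition has width 4, which upper-bounds the treewidth. For the lower bound: the 5 vertex sets {b,c}, {a,g}, {e,h}, {d}, {f} are disjoint, each induces a connected subgraph, and every pair is joined by at least one edge of G. Contracting each set to a single vertex therefore yields K_{5} as a minor, and since treewidth is minor-monotone, tw(G) ≥ tw(K_{5}) = 4. Therefore the treewidth is 4.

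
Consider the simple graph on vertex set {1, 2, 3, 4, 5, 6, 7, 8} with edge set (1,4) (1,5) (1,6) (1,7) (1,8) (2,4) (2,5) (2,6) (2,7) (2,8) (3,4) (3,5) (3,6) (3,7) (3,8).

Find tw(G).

A width-3 tree decomposition is:
Bags: B1 = {1, 2, 3, 8}  B2 = {1, 2, 3, 5}  B3 = {1, 2, 3, 4}  B4 = {1, 2, 3, 6}  B5 = {1, 2, 3, 7}
Tree: B1–B2, B2–B3, B3–B4, B4–B5
Each bag holds 4 vertices, so the decomposition has width 3, which upper-bounds the treewidth. For the lower bound: the 4 vertex sets {3,8}, {2,5}, {1}, {4} are disjoint, each induces a connected subgraph, and every pair is joined by at least one edge of G. Contracting each set to a single vertex therefore yields K_{4} as a minor, and since treewidth is minor-monotone, tw(G) ≥ tw(K_{4}) = 3. The upper and lower bounds meet at 3, so that is the treewidth.

3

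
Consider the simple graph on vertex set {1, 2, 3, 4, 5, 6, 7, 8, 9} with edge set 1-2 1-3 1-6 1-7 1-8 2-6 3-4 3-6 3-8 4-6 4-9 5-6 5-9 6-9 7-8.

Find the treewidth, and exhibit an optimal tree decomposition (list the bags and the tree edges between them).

The largest bag has 3 vertices, giving width 2; this decomposition certifies tw(G) ≤ 2. Conversely, {1, 3, 8} is a clique of size 3, and the vertices of any clique must share a bag in every tree decomposition; so some bag has ≥ 3 vertices and tw(G) ≥ 2. Hence tw(G) = 2 exactly.

Treewidth 2.
Bags: B1 = {1, 3, 6}  B2 = {3, 4, 6}  B3 = {4, 6, 9}  B4 = {1, 2, 6}  B5 = {1, 3, 8}  B6 = {1, 7, 8}  B7 = {5, 6, 9}
Tree: B1–B2, B2–B3, B1–B4, B1–B5, B5–B6, B3–B7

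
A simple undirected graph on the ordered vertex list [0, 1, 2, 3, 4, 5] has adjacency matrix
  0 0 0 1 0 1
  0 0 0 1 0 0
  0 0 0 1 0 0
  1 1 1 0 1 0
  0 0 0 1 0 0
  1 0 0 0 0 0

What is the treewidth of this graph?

1

A width-1 tree decomposition is:
Bags: B1 = {0, 3}  B2 = {3, 4}  B3 = {1, 3}  B4 = {2, 3}  B5 = {0, 5}
Tree: B1–B2, B2–B3, B2–B4, B1–B5
Every bag has size at most 2, so the width is 2 − 1 = 1 and tw(G) ≤ 1. Since G has at least one edge (e.g. 3–0), it is not an edgeless graph, so tw(G) ≥ 1. The upper and lower bounds meet at 1, so that is the treewidth.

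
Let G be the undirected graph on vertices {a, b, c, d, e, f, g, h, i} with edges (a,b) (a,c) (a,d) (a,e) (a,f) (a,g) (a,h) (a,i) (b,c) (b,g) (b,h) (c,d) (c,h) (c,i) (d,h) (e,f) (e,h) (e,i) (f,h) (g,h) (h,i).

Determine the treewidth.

3

A width-3 tree decomposition is:
Bags: B1 = {a, c, h, i}  B2 = {a, e, h, i}  B3 = {a, b, c, h}  B4 = {a, e, f, h}  B5 = {a, c, d, h}  B6 = {a, b, g, h}
Tree: B1–B2, B1–B3, B2–B4, B1–B5, B3–B6
Every bag has size at most 4, so the width is 4 − 1 = 3 and tw(G) ≤ 3. Conversely, {a, b, g, h} is a clique of size 4, and the vertices of any clique must share a bag in every tree decomposition; so some bag has ≥ 4 vertices and tw(G) ≥ 3. Therefore the treewidth is 3.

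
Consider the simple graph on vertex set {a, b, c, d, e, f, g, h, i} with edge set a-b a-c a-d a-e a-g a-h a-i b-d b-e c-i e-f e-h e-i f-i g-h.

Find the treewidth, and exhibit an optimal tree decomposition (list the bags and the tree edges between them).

Treewidth 2.
One such decomposition:
Bags: B1 = {a, e, h}  B2 = {a, b, e}  B3 = {a, e, i}  B4 = {e, f, i}  B5 = {a, b, d}  B6 = {a, g, h}  B7 = {a, c, i}
Tree: B1–B2, B2–B3, B3–B4, B2–B5, B1–B6, B3–B7

Each bag holds 3 vertices, so the decomposition has width 2, which upper-bounds the treewidth. For the lower bound, the 3 vertices {a, b, d} are pairwise adjacent, and any tree decomposition puts a clique entirely inside one bag — forcing width ≥ 2. Therefore the treewidth is 2.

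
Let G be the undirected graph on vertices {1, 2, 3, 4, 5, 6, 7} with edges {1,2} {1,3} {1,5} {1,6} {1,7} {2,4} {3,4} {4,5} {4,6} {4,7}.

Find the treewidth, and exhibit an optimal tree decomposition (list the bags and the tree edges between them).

Treewidth 2.
Bags: B1 = {1, 3, 4}  B2 = {1, 4, 5}  B3 = {1, 2, 4}  B4 = {1, 4, 6}  B5 = {1, 4, 7}
Tree: B1–B2, B2–B3, B3–B4, B4–B5

The largest bag has 3 vertices, giving width 2; this decomposition certifies tw(G) ≤ 2. Since 4–3–1–5–4 is a cycle in G, G is not acyclic. Forests are exactly the graphs of treewidth ≤ 1, so tw(G) ≥ 2. Combining the bounds, tw(G) = 2.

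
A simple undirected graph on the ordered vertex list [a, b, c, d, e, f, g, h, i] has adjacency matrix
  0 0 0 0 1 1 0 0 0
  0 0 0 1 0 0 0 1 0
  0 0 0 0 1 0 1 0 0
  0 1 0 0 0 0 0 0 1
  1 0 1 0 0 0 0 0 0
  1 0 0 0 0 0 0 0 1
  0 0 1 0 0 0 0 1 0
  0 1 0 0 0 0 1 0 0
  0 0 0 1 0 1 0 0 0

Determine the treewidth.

2

A width-2 tree decomposition is:
Bags: B1 = {a, c, e}  B2 = {a, c, g}  B3 = {a, g, h}  B4 = {a, b, h}  B5 = {a, b, d}  B6 = {a, d, i}  B7 = {a, f, i}
Tree: B1–B2, B2–B3, B3–B4, B4–B5, B5–B6, B6–B7
The largest bag has 3 vertices, giving width 2; this decomposition certifies tw(G) ≤ 2. The edges a–e–c–g–h–b–d–i–f–a form a cycle, so G is not a tree and its treewidth is at least 2. Hence tw(G) = 2 exactly.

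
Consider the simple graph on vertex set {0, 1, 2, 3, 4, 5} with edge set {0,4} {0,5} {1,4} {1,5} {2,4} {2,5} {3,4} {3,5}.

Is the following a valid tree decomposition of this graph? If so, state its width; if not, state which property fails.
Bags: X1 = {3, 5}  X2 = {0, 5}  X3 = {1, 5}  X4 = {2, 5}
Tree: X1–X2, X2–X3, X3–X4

A tree decomposition must satisfy three properties: every vertex lies in some bag; for every edge, both endpoints lie together in some bag; and for every vertex, the bags containing it form a connected subtree. Here vertex 4 appears in no bag, so the decomposition is invalid.

No — vertex 4 appears in no bag.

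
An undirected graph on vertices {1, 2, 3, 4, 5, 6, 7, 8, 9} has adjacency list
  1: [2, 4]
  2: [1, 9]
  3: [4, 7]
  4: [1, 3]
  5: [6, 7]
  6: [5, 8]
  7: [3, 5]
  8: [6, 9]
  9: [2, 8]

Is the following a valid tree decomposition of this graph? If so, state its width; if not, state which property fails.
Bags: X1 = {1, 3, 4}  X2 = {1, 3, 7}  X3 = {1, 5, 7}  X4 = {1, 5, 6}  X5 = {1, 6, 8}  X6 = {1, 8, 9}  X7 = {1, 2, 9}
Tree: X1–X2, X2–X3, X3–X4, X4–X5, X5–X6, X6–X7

Every vertex of G appears in some bag (union = {1, 2, 3, 4, 5, 6, 7, 8, 9}); every edge is covered by a bag; and for each vertex v the set of bags containing v is connected in the bag tree. The decomposition is therefore valid. The largest bag has 3 vertices, so the width is 2.

Yes; width 2.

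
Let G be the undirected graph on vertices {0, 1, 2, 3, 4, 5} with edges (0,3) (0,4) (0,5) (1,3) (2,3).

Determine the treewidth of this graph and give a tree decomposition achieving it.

Treewidth 1.
Bags: B1 = {2, 3}  B2 = {0, 3}  B3 = {1, 3}  B4 = {0, 5}  B5 = {0, 4}
Tree: B1–B2, B2–B3, B2–B4, B4–B5

The largest bag has 2 vertices, giving width 1; this decomposition certifies tw(G) ≤ 1. G has an edge, so its treewidth is at least 1. Combining the bounds, tw(G) = 1.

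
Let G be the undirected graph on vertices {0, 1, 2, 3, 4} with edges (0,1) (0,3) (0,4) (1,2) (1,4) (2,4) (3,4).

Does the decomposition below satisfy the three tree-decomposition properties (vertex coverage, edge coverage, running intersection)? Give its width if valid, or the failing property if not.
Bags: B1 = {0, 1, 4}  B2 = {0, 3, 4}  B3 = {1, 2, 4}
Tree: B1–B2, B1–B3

Yes; width 2.

Every vertex of G appears in some bag (union = {0, 1, 2, 3, 4}); every edge is covered by a bag; and for each vertex v the set of bags containing v is connected in the bag tree. The decomposition is therefore valid. The largest bag has 3 vertices, so the width is 2.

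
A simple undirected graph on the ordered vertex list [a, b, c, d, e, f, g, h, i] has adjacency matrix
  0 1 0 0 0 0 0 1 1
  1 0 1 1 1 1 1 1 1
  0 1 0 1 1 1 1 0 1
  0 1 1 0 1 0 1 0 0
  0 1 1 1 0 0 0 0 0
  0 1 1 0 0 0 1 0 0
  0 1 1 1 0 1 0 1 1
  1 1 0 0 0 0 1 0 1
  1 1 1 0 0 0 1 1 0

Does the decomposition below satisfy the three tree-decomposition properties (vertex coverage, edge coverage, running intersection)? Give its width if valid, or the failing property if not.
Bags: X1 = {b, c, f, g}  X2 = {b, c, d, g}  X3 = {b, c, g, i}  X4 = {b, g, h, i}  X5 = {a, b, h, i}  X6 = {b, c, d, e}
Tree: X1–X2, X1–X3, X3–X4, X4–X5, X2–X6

Vertex coverage: the bags together contain {a, b, c, d, e, f, g, h, i}, the full vertex set. Edge coverage: each edge of G has both endpoints in at least one bag. Running intersection: for every vertex, the bags containing it form a connected subtree. All three properties hold, so this is a valid tree decomposition of width max|bag| − 1 = 3, and hence tw(G) ≤ 3.

Yes; width 3.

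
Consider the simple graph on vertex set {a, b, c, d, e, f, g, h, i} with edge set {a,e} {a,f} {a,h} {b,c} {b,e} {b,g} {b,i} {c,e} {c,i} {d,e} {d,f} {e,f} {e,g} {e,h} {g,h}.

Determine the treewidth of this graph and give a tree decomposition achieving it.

Each bag holds 3 vertices, so the decomposition has width 2, which upper-bounds the treewidth. Conversely, {d, e, f} is a clique of size 3, and the vertices of any clique must share a bag in every tree decomposition; so some bag has ≥ 3 vertices and tw(G) ≥ 2. Therefore the treewidth is 2.

Treewidth 2.
Bags: B1 = {a, e, h}  B2 = {e, g, h}  B3 = {a, e, f}  B4 = {d, e, f}  B5 = {b, e, g}  B6 = {b, c, e}  B7 = {b, c, i}
Tree: B1–B2, B1–B3, B3–B4, B2–B5, B5–B6, B6–B7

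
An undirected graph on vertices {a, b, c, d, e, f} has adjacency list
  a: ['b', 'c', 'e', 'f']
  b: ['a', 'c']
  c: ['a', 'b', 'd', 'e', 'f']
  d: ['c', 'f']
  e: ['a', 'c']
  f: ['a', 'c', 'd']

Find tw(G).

A width-2 tree decomposition is:
Bags: B1 = {c, d, f}  B2 = {a, c, f}  B3 = {a, b, c}  B4 = {a, c, e}
Tree: B1–B2, B2–B3, B2–B4
The largest bag has 3 vertices, giving width 2; this decomposition certifies tw(G) ≤ 2. For the lower bound, the 3 vertices {c, d, f} are pairwise adjacent, and any tree decomposition puts a clique entirely inside one bag — forcing width ≥ 2. Combining the bounds, tw(G) = 2.

2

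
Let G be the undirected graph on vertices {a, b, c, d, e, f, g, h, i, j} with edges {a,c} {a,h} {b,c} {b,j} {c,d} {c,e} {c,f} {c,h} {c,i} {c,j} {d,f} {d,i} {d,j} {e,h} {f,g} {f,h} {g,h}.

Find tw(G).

A width-2 tree decomposition is:
Bags: B1 = {c, d, f}  B2 = {c, f, h}  B3 = {c, d, j}  B4 = {c, e, h}  B5 = {a, c, h}  B6 = {c, d, i}  B7 = {b, c, j}  B8 = {f, g, h}
Tree: B1–B2, B1–B3, B2–B4, B2–B5, B3–B6, B3–B7, B2–B8
Every bag has size at most 3, so the width is 3 − 1 = 2 and tw(G) ≤ 2. On the other hand G contains the 3-clique {f, g, h}. A clique must lie in a single bag of any decomposition, so no decomposition can have width below 2. Hence tw(G) = 2 exactly.

2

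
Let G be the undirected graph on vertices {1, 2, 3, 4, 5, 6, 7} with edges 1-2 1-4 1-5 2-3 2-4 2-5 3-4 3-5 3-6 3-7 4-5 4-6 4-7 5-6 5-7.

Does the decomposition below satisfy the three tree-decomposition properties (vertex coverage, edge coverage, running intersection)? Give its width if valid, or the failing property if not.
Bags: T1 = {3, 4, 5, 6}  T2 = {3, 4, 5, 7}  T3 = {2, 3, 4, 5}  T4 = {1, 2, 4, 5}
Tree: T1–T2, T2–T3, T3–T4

Yes; width 3.

Vertex coverage: the bags together contain {1, 2, 3, 4, 5, 6, 7}, the full vertex set. Edge coverage: each edge of G has both endpoints in at least one bag. Running intersection: for every vertex, the bags containing it form a connected subtree. All three properties hold, so this is a valid tree decomposition of width max|bag| − 1 = 3, and hence tw(G) ≤ 3.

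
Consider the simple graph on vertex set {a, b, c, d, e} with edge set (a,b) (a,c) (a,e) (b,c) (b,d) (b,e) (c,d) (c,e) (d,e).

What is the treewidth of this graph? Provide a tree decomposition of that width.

Treewidth 3.
One optimal decomposition is:
Bags: B1 = {b, c, d, e}  B2 = {a, b, c, e}
Tree: B1–B2

The largest bag has 4 vertices, giving width 3; this decomposition certifies tw(G) ≤ 3. For the lower bound, the 4 vertices {b, c, d, e} are pairwise adjacent, and any tree decomposition puts a clique entirely inside one bag — forcing width ≥ 3. Hence tw(G) = 3 exactly.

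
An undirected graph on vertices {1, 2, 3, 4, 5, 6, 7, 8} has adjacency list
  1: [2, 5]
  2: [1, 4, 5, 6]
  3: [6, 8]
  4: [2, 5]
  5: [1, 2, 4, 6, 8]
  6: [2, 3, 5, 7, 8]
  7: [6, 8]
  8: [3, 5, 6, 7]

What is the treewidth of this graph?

A width-2 tree decomposition is:
Bags: B1 = {2, 5, 6}  B2 = {2, 4, 5}  B3 = {5, 6, 8}  B4 = {6, 7, 8}  B5 = {1, 2, 5}  B6 = {3, 6, 8}
Tree: B1–B2, B1–B3, B3–B4, B1–B5, B3–B6
Each bag holds 3 vertices, so the decomposition has width 2, which upper-bounds the treewidth. For the lower bound, the 3 vertices {3, 6, 8} are pairwise adjacent, and any tree decomposition puts a clique entirely inside one bag — forcing width ≥ 2. The upper and lower bounds meet at 2, so that is the treewidth.

2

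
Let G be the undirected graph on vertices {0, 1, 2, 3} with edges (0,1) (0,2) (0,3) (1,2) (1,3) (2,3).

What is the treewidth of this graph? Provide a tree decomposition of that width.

Treewidth 3.
Bags: B1 = {0, 1, 2, 3}
Tree: (single bag)

A single bag containing all 4 vertices is trivially a valid decomposition of width 3. Conversely, {0, 1, 2, 3} is a clique of size 4, and the vertices of any clique must share a bag in every tree decomposition; so some bag has ≥ 4 vertices and tw(G) ≥ 3. Combining the bounds, tw(G) = 3.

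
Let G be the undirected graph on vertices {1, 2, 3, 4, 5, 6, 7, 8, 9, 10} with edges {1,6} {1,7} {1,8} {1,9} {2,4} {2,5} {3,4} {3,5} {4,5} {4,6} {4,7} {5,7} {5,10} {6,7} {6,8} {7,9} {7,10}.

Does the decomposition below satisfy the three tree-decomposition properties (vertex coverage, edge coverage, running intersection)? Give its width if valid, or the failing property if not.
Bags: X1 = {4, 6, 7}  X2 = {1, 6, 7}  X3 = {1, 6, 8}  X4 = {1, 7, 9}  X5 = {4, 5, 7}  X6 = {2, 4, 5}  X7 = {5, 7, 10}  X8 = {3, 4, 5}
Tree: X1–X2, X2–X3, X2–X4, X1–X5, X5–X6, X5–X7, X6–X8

Yes; width 2.

Checking the three conditions: (i) the bags cover all of {1, 2, 3, 4, 5, 6, 7, 8, 9, 10}; (ii) for each edge, some bag contains both endpoints; (iii) the bags containing any fixed vertex form a subtree. All hold, so the decomposition is valid with width 3 − 1 = 2.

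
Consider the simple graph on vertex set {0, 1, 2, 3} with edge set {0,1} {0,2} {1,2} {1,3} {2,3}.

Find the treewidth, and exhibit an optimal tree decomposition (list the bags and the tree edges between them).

Treewidth 2.
Bags: B1 = {1, 2, 3}  B2 = {0, 1, 2}
Tree: B1–B2

The largest bag has 3 vertices, giving width 2; this decomposition certifies tw(G) ≤ 2. On the other hand G contains the 3-clique {0, 1, 2}. A clique must lie in a single bag of any decomposition, so no decomposition can have width below 2. Hence tw(G) = 2 exactly.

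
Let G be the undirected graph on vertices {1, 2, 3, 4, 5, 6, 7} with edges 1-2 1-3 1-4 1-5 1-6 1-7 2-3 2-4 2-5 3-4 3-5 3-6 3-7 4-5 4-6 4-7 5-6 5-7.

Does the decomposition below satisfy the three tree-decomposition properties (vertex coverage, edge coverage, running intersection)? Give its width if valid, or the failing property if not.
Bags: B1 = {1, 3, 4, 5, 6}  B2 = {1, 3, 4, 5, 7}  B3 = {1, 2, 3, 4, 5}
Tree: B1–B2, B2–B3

Yes; width 4.

Checking the three conditions: (i) the bags cover all of {1, 2, 3, 4, 5, 6, 7}; (ii) for each edge, some bag contains both endpoints; (iii) the bags containing any fixed vertex form a subtree. All hold, so the decomposition is valid with width 5 − 1 = 4.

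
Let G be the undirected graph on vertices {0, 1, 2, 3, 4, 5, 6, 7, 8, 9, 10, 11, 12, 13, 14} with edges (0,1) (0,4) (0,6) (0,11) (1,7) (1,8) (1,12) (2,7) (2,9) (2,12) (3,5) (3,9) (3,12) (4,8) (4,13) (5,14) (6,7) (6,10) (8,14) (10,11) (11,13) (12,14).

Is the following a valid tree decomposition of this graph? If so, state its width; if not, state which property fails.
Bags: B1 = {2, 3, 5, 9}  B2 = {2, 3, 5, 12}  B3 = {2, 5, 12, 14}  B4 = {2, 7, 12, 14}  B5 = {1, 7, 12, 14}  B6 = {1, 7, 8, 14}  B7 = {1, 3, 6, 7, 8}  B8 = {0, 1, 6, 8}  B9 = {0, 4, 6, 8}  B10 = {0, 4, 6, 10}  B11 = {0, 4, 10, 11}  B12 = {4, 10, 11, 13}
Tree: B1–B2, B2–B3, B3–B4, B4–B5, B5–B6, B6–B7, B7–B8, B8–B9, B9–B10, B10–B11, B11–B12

No — bags containing vertex 3 are not connected in the tree.

A tree decomposition must satisfy three properties: every vertex lies in some bag; for every edge, both endpoints lie together in some bag; and for every vertex, the bags containing it form a connected subtree. Here bags containing vertex 3 are not connected in the tree, so the decomposition is invalid.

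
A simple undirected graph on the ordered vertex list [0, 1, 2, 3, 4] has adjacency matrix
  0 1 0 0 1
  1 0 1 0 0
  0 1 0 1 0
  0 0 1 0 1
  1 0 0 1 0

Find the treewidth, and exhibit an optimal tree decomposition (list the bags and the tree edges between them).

Each bag holds 3 vertices, so the decomposition has width 2, which upper-bounds the treewidth. The edges 2–1–0–4–3–2 form a cycle, so G is not a tree and its treewidth is at least 2. The upper and lower bounds meet at 2, so that is the treewidth.

Treewidth 2.
One such decomposition:
Bags: B1 = {0, 1, 2}  B2 = {0, 2, 4}  B3 = {2, 3, 4}
Tree: B1–B2, B2–B3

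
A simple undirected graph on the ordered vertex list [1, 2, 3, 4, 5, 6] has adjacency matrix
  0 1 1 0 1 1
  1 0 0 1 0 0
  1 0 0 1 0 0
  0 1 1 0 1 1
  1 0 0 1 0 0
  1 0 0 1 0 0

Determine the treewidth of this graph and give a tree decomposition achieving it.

Treewidth 2.
One such decomposition:
Bags: B1 = {1, 2, 4}  B2 = {1, 3, 4}  B3 = {1, 4, 5}  B4 = {1, 4, 6}
Tree: B1–B2, B2–B3, B3–B4

The largest bag has 3 vertices, giving width 2; this decomposition certifies tw(G) ≤ 2. Since 2–1–3–4–2 is a cycle in G, G is not acyclic. Forests are exactly the graphs of treewidth ≤ 1, so tw(G) ≥ 2. The upper and lower bounds meet at 2, so that is the treewidth.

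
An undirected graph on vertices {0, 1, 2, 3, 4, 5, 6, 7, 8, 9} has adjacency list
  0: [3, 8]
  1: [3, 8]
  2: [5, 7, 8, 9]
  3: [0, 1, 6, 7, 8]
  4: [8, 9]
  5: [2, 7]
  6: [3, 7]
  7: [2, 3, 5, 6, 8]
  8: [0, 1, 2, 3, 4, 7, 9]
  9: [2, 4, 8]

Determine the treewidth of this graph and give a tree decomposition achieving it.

Treewidth 2.
Bags: B1 = {2, 7, 8}  B2 = {3, 7, 8}  B3 = {0, 3, 8}  B4 = {2, 8, 9}  B5 = {3, 6, 7}  B6 = {2, 5, 7}  B7 = {1, 3, 8}  B8 = {4, 8, 9}
Tree: B1–B2, B2–B3, B1–B4, B2–B5, B1–B6, B2–B7, B4–B8

The largest bag has 3 vertices, giving width 2; this decomposition certifies tw(G) ≤ 2. Conversely, {2, 8, 9} is a clique of size 3, and the vertices of any clique must share a bag in every tree decomposition; so some bag has ≥ 3 vertices and tw(G) ≥ 2. The upper and lower bounds meet at 2, so that is the treewidth.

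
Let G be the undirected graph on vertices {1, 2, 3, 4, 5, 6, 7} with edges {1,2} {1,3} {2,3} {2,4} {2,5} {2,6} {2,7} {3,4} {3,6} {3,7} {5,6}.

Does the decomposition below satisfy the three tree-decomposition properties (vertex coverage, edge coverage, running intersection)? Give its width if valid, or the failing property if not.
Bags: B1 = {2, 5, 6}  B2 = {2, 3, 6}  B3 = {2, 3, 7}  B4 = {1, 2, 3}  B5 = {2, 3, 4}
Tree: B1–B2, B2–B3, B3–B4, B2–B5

Yes; width 2.

Every vertex of G appears in some bag (union = {1, 2, 3, 4, 5, 6, 7}); every edge is covered by a bag; and for each vertex v the set of bags containing v is connected in the bag tree. The decomposition is therefore valid. The largest bag has 3 vertices, so the width is 2.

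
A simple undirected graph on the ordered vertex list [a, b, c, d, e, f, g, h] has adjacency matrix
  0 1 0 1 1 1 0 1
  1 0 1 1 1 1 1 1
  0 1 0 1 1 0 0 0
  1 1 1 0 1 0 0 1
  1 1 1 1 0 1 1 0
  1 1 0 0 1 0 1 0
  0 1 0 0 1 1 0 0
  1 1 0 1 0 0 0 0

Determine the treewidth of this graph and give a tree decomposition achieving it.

Every bag has size at most 4, so the width is 4 − 1 = 3 and tw(G) ≤ 3. Conversely, {b, c, d, e} is a clique of size 4, and the vertices of any clique must share a bag in every tree decomposition; so some bag has ≥ 4 vertices and tw(G) ≥ 3. Hence tw(G) = 3 exactly.

Treewidth 3.
One optimal decomposition is:
Bags: B1 = {a, b, d, e}  B2 = {b, c, d, e}  B3 = {a, b, e, f}  B4 = {a, b, d, h}  B5 = {b, e, f, g}
Tree: B1–B2, B1–B3, B1–B4, B3–B5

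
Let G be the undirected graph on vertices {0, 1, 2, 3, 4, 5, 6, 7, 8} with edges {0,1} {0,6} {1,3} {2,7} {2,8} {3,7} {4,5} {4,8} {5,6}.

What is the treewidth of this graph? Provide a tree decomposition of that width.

The largest bag has 3 vertices, giving width 2; this decomposition certifies tw(G) ≤ 2. The edges 1–3–7–2–8–4–5–6–0–1 form a cycle, so G is not a tree and its treewidth is at least 2. The upper and lower bounds meet at 2, so that is the treewidth.

Treewidth 2.
Bags: B1 = {1, 3, 7}  B2 = {1, 2, 7}  B3 = {1, 2, 8}  B4 = {1, 4, 8}  B5 = {1, 4, 5}  B6 = {1, 5, 6}  B7 = {0, 1, 6}
Tree: B1–B2, B2–B3, B3–B4, B4–B5, B5–B6, B6–B7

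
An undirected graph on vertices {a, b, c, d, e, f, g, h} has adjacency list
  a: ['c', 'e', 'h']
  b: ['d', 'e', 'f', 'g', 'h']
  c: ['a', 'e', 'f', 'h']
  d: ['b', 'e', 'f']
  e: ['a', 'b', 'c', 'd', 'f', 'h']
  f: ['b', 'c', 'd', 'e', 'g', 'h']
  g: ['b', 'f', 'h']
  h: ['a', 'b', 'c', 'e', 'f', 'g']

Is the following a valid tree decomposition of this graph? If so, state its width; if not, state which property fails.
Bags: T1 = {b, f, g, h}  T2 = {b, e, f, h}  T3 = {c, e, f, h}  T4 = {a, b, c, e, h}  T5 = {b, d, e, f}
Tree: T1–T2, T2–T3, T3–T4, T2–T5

No — bags containing vertex b are not connected in the tree.

A tree decomposition must satisfy three properties: every vertex lies in some bag; for every edge, both endpoints lie together in some bag; and for every vertex, the bags containing it form a connected subtree. Here bags containing vertex b are not connected in the tree, so the decomposition is invalid.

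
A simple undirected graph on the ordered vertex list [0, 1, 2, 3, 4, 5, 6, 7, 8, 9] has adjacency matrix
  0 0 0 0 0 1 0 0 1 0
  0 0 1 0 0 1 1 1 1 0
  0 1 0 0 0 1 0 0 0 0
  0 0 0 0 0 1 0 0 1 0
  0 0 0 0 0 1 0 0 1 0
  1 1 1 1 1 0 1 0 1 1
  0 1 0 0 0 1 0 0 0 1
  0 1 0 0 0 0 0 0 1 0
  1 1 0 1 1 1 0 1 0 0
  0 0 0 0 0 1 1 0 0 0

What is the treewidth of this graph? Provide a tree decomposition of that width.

Treewidth 2.
One optimal decomposition is:
Bags: B1 = {0, 5, 8}  B2 = {1, 5, 8}  B3 = {4, 5, 8}  B4 = {3, 5, 8}  B5 = {1, 5, 6}  B6 = {1, 2, 5}  B7 = {5, 6, 9}  B8 = {1, 7, 8}
Tree: B1–B2, B1–B3, B2–B4, B2–B5, B2–B6, B5–B7, B2–B8

The largest bag has 3 vertices, giving width 2; this decomposition certifies tw(G) ≤ 2. Conversely, {0, 5, 8} is a clique of size 3, and the vertices of any clique must share a bag in every tree decomposition; so some bag has ≥ 3 vertices and tw(G) ≥ 2. Therefore the treewidth is 2.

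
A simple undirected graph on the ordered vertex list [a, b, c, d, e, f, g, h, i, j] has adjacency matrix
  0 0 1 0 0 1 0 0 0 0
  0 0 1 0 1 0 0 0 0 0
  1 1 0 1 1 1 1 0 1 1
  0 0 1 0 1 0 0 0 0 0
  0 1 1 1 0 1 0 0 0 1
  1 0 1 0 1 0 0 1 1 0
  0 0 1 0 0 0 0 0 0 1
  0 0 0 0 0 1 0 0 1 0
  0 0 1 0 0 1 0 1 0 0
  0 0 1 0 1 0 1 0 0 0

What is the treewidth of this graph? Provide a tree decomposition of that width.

Treewidth 2.
Bags: B1 = {c, e, f}  B2 = {c, e, j}  B3 = {c, d, e}  B4 = {c, f, i}  B5 = {c, g, j}  B6 = {a, c, f}  B7 = {f, h, i}  B8 = {b, c, e}
Tree: B1–B2, B2–B3, B1–B4, B2–B5, B4–B6, B4–B7, B1–B8

The largest bag has 3 vertices, giving width 2; this decomposition certifies tw(G) ≤ 2. For the lower bound, the 3 vertices {f, h, i} are pairwise adjacent, and any tree decomposition puts a clique entirely inside one bag — forcing width ≥ 2. Hence tw(G) = 2 exactly.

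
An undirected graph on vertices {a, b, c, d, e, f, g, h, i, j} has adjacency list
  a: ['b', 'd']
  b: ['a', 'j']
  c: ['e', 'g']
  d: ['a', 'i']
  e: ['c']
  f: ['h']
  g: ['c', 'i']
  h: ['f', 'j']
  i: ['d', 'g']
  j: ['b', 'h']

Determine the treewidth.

A width-1 tree decomposition is:
Bags: B1 = {c, e}  B2 = {c, g}  B3 = {g, i}  B4 = {d, i}  B5 = {a, d}  B6 = {a, b}  B7 = {b, j}  B8 = {h, j}  B9 = {f, h}
Tree: B1–B2, B2–B3, B3–B4, B4–B5, B5–B6, B6–B7, B7–B8, B8–B9
Every bag has size at most 2, so the width is 2 − 1 = 1 and tw(G) ≤ 1. G has an edge, so its treewidth is at least 1. The upper and lower bounds meet at 1, so that is the treewidth.

1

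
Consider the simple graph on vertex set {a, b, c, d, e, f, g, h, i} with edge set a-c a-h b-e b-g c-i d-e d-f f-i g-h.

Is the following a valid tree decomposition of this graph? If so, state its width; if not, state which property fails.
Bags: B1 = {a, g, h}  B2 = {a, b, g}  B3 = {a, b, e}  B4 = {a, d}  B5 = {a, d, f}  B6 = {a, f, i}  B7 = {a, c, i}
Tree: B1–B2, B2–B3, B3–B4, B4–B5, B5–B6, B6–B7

No — edge (e,d) lies in no bag.

A tree decomposition must satisfy three properties: every vertex lies in some bag; for every edge, both endpoints lie together in some bag; and for every vertex, the bags containing it form a connected subtree. Here edge (e,d) lies in no bag, so the decomposition is invalid.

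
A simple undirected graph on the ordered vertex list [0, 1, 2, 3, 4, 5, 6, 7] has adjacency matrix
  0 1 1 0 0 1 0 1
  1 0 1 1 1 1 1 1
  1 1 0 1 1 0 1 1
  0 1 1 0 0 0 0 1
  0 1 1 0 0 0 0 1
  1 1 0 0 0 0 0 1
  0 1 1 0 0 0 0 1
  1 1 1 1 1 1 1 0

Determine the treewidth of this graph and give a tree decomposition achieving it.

Treewidth 3.
One optimal decomposition is:
Bags: B1 = {0, 1, 5, 7}  B2 = {0, 1, 2, 7}  B3 = {1, 2, 4, 7}  B4 = {1, 2, 6, 7}  B5 = {1, 2, 3, 7}
Tree: B1–B2, B2–B3, B2–B4, B3–B5

The largest bag has 4 vertices, giving width 3; this decomposition certifies tw(G) ≤ 3. On the other hand G contains the 4-clique {0, 1, 2, 7}. A clique must lie in a single bag of any decomposition, so no decomposition can have width below 3. The upper and lower bounds meet at 3, so that is the treewidth.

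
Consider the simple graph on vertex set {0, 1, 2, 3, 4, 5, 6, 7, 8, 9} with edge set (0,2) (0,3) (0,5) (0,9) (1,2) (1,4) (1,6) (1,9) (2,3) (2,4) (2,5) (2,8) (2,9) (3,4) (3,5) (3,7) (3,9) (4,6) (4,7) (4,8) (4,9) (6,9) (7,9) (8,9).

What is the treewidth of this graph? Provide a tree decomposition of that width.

Treewidth 3.
One optimal decomposition is:
Bags: B1 = {2, 3, 4, 9}  B2 = {1, 2, 4, 9}  B3 = {2, 4, 8, 9}  B4 = {1, 4, 6, 9}  B5 = {0, 2, 3, 9}  B6 = {0, 2, 3, 5}  B7 = {3, 4, 7, 9}
Tree: B1–B2, B1–B3, B2–B4, B1–B5, B5–B6, B1–B7

The largest bag has 4 vertices, giving width 3; this decomposition certifies tw(G) ≤ 3. Conversely, {0, 2, 3, 9} is a clique of size 4, and the vertices of any clique must share a bag in every tree decomposition; so some bag has ≥ 4 vertices and tw(G) ≥ 3. Combining the bounds, tw(G) = 3.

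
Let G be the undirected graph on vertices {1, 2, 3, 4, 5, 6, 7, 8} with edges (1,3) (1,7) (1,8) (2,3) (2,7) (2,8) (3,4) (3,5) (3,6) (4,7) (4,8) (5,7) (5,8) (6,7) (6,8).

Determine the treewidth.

A width-3 tree decomposition is:
Bags: B1 = {2, 3, 7, 8}  B2 = {3, 4, 7, 8}  B3 = {1, 3, 7, 8}  B4 = {3, 6, 7, 8}  B5 = {3, 5, 7, 8}
Tree: B1–B2, B2–B3, B3–B4, B4–B5
Each bag holds 4 vertices, so the decomposition has width 3, which upper-bounds the treewidth. For the lower bound: the 4 vertex sets {2,7}, {3,4}, {8}, {1} are disjoint, each induces a connected subgraph, and every pair is joined by at least one edge of G. Contracting each set to a single vertex therefore yields K_{4} as a minor, and since treewidth is minor-monotone, tw(G) ≥ tw(K_{4}) = 3. Hence tw(G) = 3 exactly.

3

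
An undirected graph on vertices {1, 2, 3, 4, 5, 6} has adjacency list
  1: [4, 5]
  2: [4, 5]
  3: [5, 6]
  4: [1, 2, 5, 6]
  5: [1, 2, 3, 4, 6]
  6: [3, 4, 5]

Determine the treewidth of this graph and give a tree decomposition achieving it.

Each bag holds 3 vertices, so the decomposition has width 2, which upper-bounds the treewidth. On the other hand G contains the 3-clique {3, 5, 6}. A clique must lie in a single bag of any decomposition, so no decomposition can have width below 2. Therefore the treewidth is 2.

Treewidth 2.
One such decomposition:
Bags: B1 = {1, 4, 5}  B2 = {4, 5, 6}  B3 = {3, 5, 6}  B4 = {2, 4, 5}
Tree: B1–B2, B2–B3, B1–B4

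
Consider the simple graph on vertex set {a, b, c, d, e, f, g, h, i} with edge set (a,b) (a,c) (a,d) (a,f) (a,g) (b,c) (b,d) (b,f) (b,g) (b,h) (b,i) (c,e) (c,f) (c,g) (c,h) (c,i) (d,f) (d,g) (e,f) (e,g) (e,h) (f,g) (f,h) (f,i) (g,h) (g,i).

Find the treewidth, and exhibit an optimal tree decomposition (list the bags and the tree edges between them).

Each bag holds 5 vertices, so the decomposition has width 4, which upper-bounds the treewidth. On the other hand G contains the 5-clique {c, e, f, g, h}. A clique must lie in a single bag of any decomposition, so no decomposition can have width below 4. Combining the bounds, tw(G) = 4.

Treewidth 4.
One optimal decomposition is:
Bags: B1 = {a, b, d, f, g}  B2 = {a, b, c, f, g}  B3 = {b, c, f, g, h}  B4 = {c, e, f, g, h}  B5 = {b, c, f, g, i}
Tree: B1–B2, B2–B3, B3–B4, B3–B5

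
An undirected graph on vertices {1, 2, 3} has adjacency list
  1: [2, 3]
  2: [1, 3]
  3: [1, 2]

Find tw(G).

2

A width-2 tree decomposition is:
Bags: B1 = {1, 2, 3}
Tree: (single bag)
A single bag containing all 3 vertices is trivially a valid decomposition of width 2. Conversely, {1, 2, 3} is a clique of size 3, and the vertices of any clique must share a bag in every tree decomposition; so some bag has ≥ 3 vertices and tw(G) ≥ 2. The upper and lower bounds meet at 2, so that is the treewidth.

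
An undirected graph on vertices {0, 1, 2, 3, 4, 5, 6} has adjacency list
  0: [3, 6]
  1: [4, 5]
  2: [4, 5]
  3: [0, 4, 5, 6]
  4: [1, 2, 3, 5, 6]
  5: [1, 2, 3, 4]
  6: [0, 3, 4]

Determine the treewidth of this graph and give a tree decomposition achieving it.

Every bag has size at most 3, so the width is 3 − 1 = 2 and tw(G) ≤ 2. For the lower bound, the 3 vertices {0, 3, 6} are pairwise adjacent, and any tree decomposition puts a clique entirely inside one bag — forcing width ≥ 2. Hence tw(G) = 2 exactly.

Treewidth 2.
One optimal decomposition is:
Bags: B1 = {2, 4, 5}  B2 = {3, 4, 5}  B3 = {3, 4, 6}  B4 = {1, 4, 5}  B5 = {0, 3, 6}
Tree: B1–B2, B2–B3, B1–B4, B3–B5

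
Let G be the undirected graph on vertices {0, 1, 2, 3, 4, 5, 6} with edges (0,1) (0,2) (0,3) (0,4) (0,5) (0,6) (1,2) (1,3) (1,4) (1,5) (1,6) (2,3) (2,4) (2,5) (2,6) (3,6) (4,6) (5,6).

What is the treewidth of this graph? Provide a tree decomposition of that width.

Treewidth 4.
One such decomposition:
Bags: B1 = {0, 1, 2, 5, 6}  B2 = {0, 1, 2, 4, 6}  B3 = {0, 1, 2, 3, 6}
Tree: B1–B2, B2–B3

The largest bag has 5 vertices, giving width 4; this decomposition certifies tw(G) ≤ 4. For the lower bound, the 5 vertices {0, 1, 2, 3, 6} are pairwise adjacent, and any tree decomposition puts a clique entirely inside one bag — forcing width ≥ 4. Hence tw(G) = 4 exactly.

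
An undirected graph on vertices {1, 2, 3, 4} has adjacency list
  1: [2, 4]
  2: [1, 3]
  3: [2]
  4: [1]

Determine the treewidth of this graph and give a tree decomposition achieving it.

Treewidth 1.
Bags: B1 = {2, 3}  B2 = {1, 2}  B3 = {1, 4}
Tree: B1–B2, B2–B3

The largest bag has 2 vertices, giving width 1; this decomposition certifies tw(G) ≤ 1. G has an edge, so its treewidth is at least 1. Therefore the treewidth is 1.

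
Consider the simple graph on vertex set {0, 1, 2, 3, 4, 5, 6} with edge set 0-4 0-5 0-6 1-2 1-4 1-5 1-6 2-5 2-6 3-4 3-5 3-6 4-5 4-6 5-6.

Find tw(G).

A width-3 tree decomposition is:
Bags: B1 = {3, 4, 5, 6}  B2 = {1, 4, 5, 6}  B3 = {0, 4, 5, 6}  B4 = {1, 2, 5, 6}
Tree: B1–B2, B1–B3, B2–B4
The largest bag has 4 vertices, giving width 3; this decomposition certifies tw(G) ≤ 3. On the other hand G contains the 4-clique {1, 2, 5, 6}. A clique must lie in a single bag of any decomposition, so no decomposition can have width below 3. Combining the bounds, tw(G) = 3.

3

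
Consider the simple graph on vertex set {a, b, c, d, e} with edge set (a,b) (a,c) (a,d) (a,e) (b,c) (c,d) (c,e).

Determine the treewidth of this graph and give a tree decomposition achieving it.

Every bag has size at most 3, so the width is 3 − 1 = 2 and tw(G) ≤ 2. For the lower bound, the 3 vertices {a, c, d} are pairwise adjacent, and any tree decomposition puts a clique entirely inside one bag — forcing width ≥ 2. The upper and lower bounds meet at 2, so that is the treewidth.

Treewidth 2.
One such decomposition:
Bags: B1 = {a, b, c}  B2 = {a, c, e}  B3 = {a, c, d}
Tree: B1–B2, B1–B3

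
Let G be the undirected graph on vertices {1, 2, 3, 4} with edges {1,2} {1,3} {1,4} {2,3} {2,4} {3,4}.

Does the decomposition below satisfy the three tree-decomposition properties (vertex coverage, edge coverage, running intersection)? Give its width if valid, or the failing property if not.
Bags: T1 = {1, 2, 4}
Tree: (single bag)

A tree decomposition must satisfy three properties: every vertex lies in some bag; for every edge, both endpoints lie together in some bag; and for every vertex, the bags containing it form a connected subtree. Here vertex 3 appears in no bag, so the decomposition is invalid.

No — vertex 3 appears in no bag.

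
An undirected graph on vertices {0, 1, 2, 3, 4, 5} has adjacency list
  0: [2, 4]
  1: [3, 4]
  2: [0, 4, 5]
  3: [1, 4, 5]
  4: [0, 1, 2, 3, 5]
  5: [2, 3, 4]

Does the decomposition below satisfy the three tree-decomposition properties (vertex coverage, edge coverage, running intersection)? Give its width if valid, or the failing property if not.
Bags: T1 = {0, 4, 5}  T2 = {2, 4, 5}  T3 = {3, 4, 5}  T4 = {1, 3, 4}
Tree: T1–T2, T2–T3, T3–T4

No — edge (2,0) lies in no bag.

A tree decomposition must satisfy three properties: every vertex lies in some bag; for every edge, both endpoints lie together in some bag; and for every vertex, the bags containing it form a connected subtree. Here edge (2,0) lies in no bag, so the decomposition is invalid.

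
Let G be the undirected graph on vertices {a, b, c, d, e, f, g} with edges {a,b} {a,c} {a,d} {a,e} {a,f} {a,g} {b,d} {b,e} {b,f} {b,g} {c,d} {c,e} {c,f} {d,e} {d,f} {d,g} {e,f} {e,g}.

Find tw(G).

4

A width-4 tree decomposition is:
Bags: B1 = {a, b, d, e, g}  B2 = {a, b, d, e, f}  B3 = {a, c, d, e, f}
Tree: B1–B2, B2–B3
Each bag holds 5 vertices, so the decomposition has width 4, which upper-bounds the treewidth. For the lower bound, the 5 vertices {a, b, d, e, g} are pairwise adjacent, and any tree decomposition puts a clique entirely inside one bag — forcing width ≥ 4. Hence tw(G) = 4 exactly.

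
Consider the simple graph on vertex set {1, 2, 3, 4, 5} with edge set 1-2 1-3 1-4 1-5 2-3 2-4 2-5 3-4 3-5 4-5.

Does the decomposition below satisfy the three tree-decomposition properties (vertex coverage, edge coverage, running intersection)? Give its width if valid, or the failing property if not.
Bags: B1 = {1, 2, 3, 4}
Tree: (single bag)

A tree decomposition must satisfy three properties: every vertex lies in some bag; for every edge, both endpoints lie together in some bag; and for every vertex, the bags containing it form a connected subtree. Here vertex 5 appears in no bag, so the decomposition is invalid.

No — vertex 5 appears in no bag.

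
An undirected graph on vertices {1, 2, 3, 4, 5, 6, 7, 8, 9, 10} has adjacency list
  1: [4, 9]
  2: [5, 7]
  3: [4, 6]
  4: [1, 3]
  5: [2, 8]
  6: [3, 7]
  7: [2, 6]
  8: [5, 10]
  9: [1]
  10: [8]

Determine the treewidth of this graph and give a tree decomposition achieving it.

Treewidth 1.
One such decomposition:
Bags: B1 = {8, 10}  B2 = {5, 8}  B3 = {2, 5}  B4 = {2, 7}  B5 = {6, 7}  B6 = {3, 6}  B7 = {3, 4}  B8 = {1, 4}  B9 = {1, 9}
Tree: B1–B2, B2–B3, B3–B4, B4–B5, B5–B6, B6–B7, B7–B8, B8–B9

The largest bag has 2 vertices, giving width 1; this decomposition certifies tw(G) ≤ 1. Since G has at least one edge (e.g. 10–8), it is not an edgeless graph, so tw(G) ≥ 1. Therefore the treewidth is 1.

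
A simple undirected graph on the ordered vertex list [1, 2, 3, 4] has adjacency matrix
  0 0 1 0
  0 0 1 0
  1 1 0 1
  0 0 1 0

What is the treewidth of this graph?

1

A width-1 tree decomposition is:
Bags: B1 = {1, 3}  B2 = {3, 4}  B3 = {2, 3}
Tree: B1–B2, B2–B3
Each bag holds 2 vertices, so the decomposition has width 1, which upper-bounds the treewidth. G has an edge, so its treewidth is at least 1. Hence tw(G) = 1 exactly.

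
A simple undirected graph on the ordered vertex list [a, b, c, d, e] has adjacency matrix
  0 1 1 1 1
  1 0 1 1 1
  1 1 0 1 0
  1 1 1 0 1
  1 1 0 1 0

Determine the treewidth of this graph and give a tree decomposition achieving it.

The largest bag has 4 vertices, giving width 3; this decomposition certifies tw(G) ≤ 3. On the other hand G contains the 4-clique {a, b, d, e}. A clique must lie in a single bag of any decomposition, so no decomposition can have width below 3. Combining the bounds, tw(G) = 3.

Treewidth 3.
One optimal decomposition is:
Bags: B1 = {a, b, c, d}  B2 = {a, b, d, e}
Tree: B1–B2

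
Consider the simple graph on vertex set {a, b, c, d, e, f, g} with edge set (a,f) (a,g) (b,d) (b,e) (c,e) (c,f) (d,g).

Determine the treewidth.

A width-2 tree decomposition is:
Bags: B1 = {a, d, g}  B2 = {a, b, d}  B3 = {a, b, e}  B4 = {a, c, e}  B5 = {a, c, f}
Tree: B1–B2, B2–B3, B3–B4, B4–B5
Each bag holds 3 vertices, so the decomposition has width 2, which upper-bounds the treewidth. The edges a–g–d–b–e–c–f–a form a cycle, so G is not a tree and its treewidth is at least 2. The upper and lower bounds meet at 2, so that is the treewidth.

2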